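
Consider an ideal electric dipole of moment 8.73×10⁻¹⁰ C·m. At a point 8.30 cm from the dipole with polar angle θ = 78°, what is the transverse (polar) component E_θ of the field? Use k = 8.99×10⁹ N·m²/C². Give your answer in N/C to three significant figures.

For a dipole, E_θ = (kp sinθ)/r³.
kp/r³ = (8.99×10⁹)(8.73×10⁻¹⁰)/(0.0830)³ = 1.373×10⁴ N/C.
E_θ = 1.373×10⁴·sin78° = 1.343×10⁴ N/C.

E_θ ≈ 1.34×10⁴ N/C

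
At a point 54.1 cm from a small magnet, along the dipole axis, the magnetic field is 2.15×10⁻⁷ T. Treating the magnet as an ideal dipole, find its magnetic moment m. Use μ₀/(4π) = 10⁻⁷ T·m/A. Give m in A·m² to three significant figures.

On axis B = (μ₀/4π)·2m/r³, so m = Br³·4π/(μ₀·2).
m = (2.15×10⁻⁷)·(0.541)³ / (2·10⁻⁷) = 0.1702 A·m².

m ≈ 0.170 A·m²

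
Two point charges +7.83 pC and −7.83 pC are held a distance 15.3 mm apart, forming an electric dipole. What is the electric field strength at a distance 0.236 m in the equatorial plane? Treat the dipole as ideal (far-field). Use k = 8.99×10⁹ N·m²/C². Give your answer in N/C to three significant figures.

Dipole moment p = qd = (7.83×10⁻¹² C)(0.0153 m) = 1.198×10⁻¹³ C·m.
On the perpendicular bisector E = kp/r³ (half the axial value at the same distance).
E = (8.99×10⁹)(1.198×10⁻¹³) / (0.236)³ = 0.08194 N/C.

E ≈ 0.0819 N/C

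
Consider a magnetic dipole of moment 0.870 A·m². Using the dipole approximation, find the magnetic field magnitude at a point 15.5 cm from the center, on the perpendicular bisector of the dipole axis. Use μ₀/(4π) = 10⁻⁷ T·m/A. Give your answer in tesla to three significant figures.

B ≈ 2.34×10⁻⁵ T

In the equatorial plane B = (μ₀/4π)·m/r³ (half the axial value).
B = (10⁻⁷)·(0.870) / (0.155)³ = 2.336×10⁻⁵ T.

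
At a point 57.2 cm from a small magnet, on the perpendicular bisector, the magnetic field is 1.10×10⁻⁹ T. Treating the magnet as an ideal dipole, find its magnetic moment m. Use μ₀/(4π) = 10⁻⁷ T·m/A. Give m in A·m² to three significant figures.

In the equatorial plane B = (μ₀/4π)·m/r³, so m = Br³·4π/(μ₀).
m = (1.10×10⁻⁹)·(0.572)³ / (10⁻⁷) = 0.002059 A·m².

m ≈ 0.00206 A·m²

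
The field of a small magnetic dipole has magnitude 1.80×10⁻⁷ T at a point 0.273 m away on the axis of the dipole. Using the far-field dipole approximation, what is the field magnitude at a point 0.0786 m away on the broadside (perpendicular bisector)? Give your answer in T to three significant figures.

Dipole fields scale as 1/r³ in the far field.
The axial field is twice the equatorial field at the same r, so the geometry factor is 1/2.
B₂ = B₁ · (1/2) · (r₁/r₂)³ = 1.80×10⁻⁷ · 0.5 · (0.273/0.0786)³.
(r₁/r₂)³ = (3.473)³ = 41.9.
B₂ ≈ 3.771×10⁻⁶ T.

B ≈ 3.77×10⁻⁶ T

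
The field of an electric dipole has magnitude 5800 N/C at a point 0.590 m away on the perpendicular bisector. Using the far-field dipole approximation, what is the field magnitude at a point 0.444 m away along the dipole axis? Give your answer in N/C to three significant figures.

Dipole fields scale as 1/r³ in the far field.
The axial field is twice the equatorial field at the same r, so the geometry factor is 2/1.
E₂ = E₁ · (2/1) · (r₁/r₂)³ = 5800 · 2 · (0.590/0.444)³.
(r₁/r₂)³ = (1.329)³ = 2.346.
E₂ ≈ 2.722×10⁴ N/C.

E ≈ 2.72×10⁴ N/C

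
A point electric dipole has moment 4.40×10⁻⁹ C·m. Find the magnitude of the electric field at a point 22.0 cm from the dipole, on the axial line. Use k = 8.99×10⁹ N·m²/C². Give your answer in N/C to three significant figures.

On the dipole axis E = 2kp/r³.
E = 2·(8.99×10⁹)(4.40×10⁻⁹) / (0.220)³ = 7430 N/C.

E ≈ 7430 N/C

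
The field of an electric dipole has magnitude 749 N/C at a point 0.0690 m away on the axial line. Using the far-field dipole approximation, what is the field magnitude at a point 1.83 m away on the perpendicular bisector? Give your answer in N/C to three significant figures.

Dipole fields scale as 1/r³ in the far field.
The axial field is twice the equatorial field at the same r, so the geometry factor is 1/2.
E₂ = E₁ · (1/2) · (r₁/r₂)³ = 749 · 0.5 · (0.0690/1.83)³.
(r₁/r₂)³ = (0.0377)³ = 5.36e-05.
E₂ ≈ 0.02007 N/C.

E ≈ 0.0201 N/C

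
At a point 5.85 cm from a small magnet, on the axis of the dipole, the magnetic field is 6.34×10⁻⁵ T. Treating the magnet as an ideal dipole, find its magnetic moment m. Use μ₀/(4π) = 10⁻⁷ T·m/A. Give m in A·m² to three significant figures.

m ≈ 0.0635 A·m²

On axis B = (μ₀/4π)·2m/r³, so m = Br³·4π/(μ₀·2).
m = (6.34×10⁻⁵)·(0.0585)³ / (2·10⁻⁷) = 0.06346 A·m².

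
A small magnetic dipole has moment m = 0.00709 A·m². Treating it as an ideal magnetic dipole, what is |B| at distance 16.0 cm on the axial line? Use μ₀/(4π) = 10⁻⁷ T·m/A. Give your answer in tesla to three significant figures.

B ≈ 3.46×10⁻⁷ T

On axis B = (μ₀/4π)·2m/r³.
B = 2·(10⁻⁷)·(0.00709) / (0.160)³ = 3.462×10⁻⁷ T.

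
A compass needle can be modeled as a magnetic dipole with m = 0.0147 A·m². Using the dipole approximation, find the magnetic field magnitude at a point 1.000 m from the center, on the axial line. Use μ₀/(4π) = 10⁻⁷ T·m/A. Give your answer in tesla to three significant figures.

B ≈ 2.94×10⁻⁹ T

On axis B = (μ₀/4π)·2m/r³.
B = 2·(10⁻⁷)·(0.0147) / (1.00)³ = 2.940×10⁻⁹ T.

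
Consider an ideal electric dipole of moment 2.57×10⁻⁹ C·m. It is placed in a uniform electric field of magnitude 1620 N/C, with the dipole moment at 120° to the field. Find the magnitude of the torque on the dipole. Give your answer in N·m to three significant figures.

τ ≈ 3.61×10⁻⁶ N·m

Torque on an electric dipole: τ = pE sinθ.
τ = (2.57×10⁻⁹)(1620)·sin120° = 3.606×10⁻⁶ N·m.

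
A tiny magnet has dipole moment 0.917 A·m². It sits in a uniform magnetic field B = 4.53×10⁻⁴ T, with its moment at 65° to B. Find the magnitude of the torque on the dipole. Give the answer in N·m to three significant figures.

Torque on a magnetic dipole: τ = mB sinθ.
τ = (0.917)(4.53×10⁻⁴)·sin65° = 3.765×10⁻⁴ N·m.

τ ≈ 3.76×10⁻⁴ N·m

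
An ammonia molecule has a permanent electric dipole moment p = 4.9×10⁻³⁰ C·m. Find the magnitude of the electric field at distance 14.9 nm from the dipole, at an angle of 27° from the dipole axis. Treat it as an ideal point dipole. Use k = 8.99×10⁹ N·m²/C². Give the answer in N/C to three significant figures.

E ≈ 2.45×10⁴ N/C

At angle θ the dipole field magnitude is E = (kp/r³)·√(1 + 3cos²θ).
kp/r³ = (8.99×10⁹)(4.90×10⁻³⁰) / (1.49×10⁻⁸)³ = 1.332×10⁴ N/C.
√(1 + 3cos²27°) = √(1 + 3·0.7939) = √3.3817 ≈ 1.8389.
E ≈ 1.332×10⁴ × 1.839 = 2.449×10⁴ N/C.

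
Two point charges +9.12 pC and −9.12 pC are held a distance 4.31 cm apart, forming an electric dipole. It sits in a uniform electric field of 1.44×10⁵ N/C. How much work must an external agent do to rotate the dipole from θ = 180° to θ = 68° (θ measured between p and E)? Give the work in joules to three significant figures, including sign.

Dipole moment p = qd = (9.12×10⁻¹² C)(0.0431 m) = 3.931×10⁻¹³ C·m.
W_ext = ΔU = U(θ₂) − U(θ₁) = −pE cosθ₂ − (−pE cosθ₁) = pE(cosθ₁ − cosθ₂).
W = (3.931×10⁻¹³)(1.44×10⁵)·(cos180° − cos68°) = (5.661×10⁻⁸)·(-1.3746) = -7.781×10⁻⁸ J.

W ≈ -7.78×10⁻⁸ J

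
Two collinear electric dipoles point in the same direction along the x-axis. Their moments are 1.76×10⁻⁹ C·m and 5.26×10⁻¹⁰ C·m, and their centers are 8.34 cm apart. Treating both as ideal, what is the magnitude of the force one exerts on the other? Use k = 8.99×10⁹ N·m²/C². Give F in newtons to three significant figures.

On-axis field of dipole 1 at distance r: E = 2kp₁/r³. Force on dipole 2 is F = p₂·dE/dr (gradient along axis).
dE/dr = −6kp₁/r⁴, so |F| = 6kp₁p₂/r⁴ (attractive for aligned moments).
F = 6(8.99×10⁹)(1.76×10⁻⁹)(5.26×10⁻¹⁰)/(0.0834)⁴ = 0.001032 N.

F ≈ 0.00103 N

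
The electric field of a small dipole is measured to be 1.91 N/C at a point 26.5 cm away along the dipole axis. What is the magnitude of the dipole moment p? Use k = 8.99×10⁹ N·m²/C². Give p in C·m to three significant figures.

On axis E = 2kp/r³, so p = Er³/(2k).
p = (1.91)·(0.265)³ / (2·8.99×10⁹) = 1.977×10⁻¹² C·m.

p ≈ 1.98×10⁻¹² C·m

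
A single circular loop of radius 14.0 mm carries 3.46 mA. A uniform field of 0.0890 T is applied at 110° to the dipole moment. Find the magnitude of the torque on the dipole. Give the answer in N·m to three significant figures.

τ ≈ 1.78×10⁻⁷ N·m

Magnetic moment m = IA = Iπa² = (0.00346)·π·(0.0140)² = 2.131×10⁻⁶ A·m².
Torque on a magnetic dipole: τ = mB sinθ.
τ = (2.131×10⁻⁶)(0.0890)·sin110° = 1.782×10⁻⁷ N·m.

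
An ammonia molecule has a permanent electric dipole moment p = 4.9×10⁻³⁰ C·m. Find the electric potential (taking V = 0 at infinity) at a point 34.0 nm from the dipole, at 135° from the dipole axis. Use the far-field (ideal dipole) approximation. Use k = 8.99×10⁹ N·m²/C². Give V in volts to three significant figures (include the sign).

The dipole potential is V = kp cosθ / r².
V = (8.99×10⁹)(4.90×10⁻³⁰)·cos135° / (3.40×10⁻⁸)² = -2.695×10⁻⁵ V.

V ≈ -2.69×10⁻⁵ V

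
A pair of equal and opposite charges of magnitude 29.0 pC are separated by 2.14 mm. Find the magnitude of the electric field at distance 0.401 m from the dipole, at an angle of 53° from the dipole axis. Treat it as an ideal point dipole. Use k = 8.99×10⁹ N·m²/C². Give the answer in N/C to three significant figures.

Dipole moment p = qd = (2.90×10⁻¹¹ C)(0.00214 m) = 6.206×10⁻¹⁴ C·m.
At angle θ the dipole field magnitude is E = (kp/r³)·√(1 + 3cos²θ).
kp/r³ = (8.99×10⁹)(6.206×10⁻¹⁴) / (0.401)³ = 0.008652 N/C.
√(1 + 3cos²53°) = √(1 + 3·0.3622) = √2.0865 ≈ 1.4445.
E ≈ 0.008652 × 1.444 = 0.01250 N/C.

E ≈ 0.0125 N/C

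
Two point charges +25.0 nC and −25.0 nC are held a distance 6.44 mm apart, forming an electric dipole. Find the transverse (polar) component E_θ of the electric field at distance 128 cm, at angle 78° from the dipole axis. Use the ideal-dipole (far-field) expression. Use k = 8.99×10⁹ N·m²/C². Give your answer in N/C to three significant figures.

Dipole moment p = qd = (2.50×10⁻⁸ C)(0.00644 m) = 1.61×10⁻¹⁰ C·m.
For a dipole, E_θ = (kp sinθ)/r³.
kp/r³ = (8.99×10⁹)(1.61×10⁻¹⁰)/(1.28)³ = 0.6902 N/C.
E_θ = 0.6902·sin78° = 0.6751 N/C.

E_θ ≈ 0.675 N/C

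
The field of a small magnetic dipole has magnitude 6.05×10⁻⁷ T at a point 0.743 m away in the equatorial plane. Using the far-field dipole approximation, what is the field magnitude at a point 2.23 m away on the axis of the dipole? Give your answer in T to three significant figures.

B ≈ 4.48×10⁻⁸ T

Dipole fields scale as 1/r³ in the far field.
The axial field is twice the equatorial field at the same r, so the geometry factor is 2/1.
B₂ = B₁ · (2/1) · (r₁/r₂)³ = 6.05×10⁻⁷ · 2 · (0.743/2.23)³.
(r₁/r₂)³ = (0.3332)³ = 0.03699.
B₂ ≈ 4.475×10⁻⁸ T.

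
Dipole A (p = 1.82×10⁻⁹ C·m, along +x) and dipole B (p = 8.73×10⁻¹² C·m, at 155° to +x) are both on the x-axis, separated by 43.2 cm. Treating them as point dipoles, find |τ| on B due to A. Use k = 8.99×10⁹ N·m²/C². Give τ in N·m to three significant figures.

The second dipole sits on the axis of the first, so the field there is axial: E₁ = 2kp₁/r³ along +x.
E₁ = 2(8.99×10⁹)(1.82×10⁻⁹)/(0.432)³ = 405.9 N/C.
Torque on the second dipole: τ = p₂ E₁ sinθ.
τ = (8.73×10⁻¹²)(405.9)·sin155° = 1.498×10⁻⁹ N·m.

τ ≈ 1.50×10⁻⁹ N·m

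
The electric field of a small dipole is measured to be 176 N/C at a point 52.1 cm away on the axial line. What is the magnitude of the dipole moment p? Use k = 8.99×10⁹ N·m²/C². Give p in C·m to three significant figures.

On axis E = 2kp/r³, so p = Er³/(2k).
p = (176)·(0.521)³ / (2·8.99×10⁹) = 1.384×10⁻⁹ C·m.

p ≈ 1.38×10⁻⁹ C·m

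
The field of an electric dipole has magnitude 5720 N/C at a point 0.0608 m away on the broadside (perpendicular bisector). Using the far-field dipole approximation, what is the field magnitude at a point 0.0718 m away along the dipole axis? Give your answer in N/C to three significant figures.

Dipole fields scale as 1/r³ in the far field.
The axial field is twice the equatorial field at the same r, so the geometry factor is 2/1.
E₂ = E₁ · (2/1) · (r₁/r₂)³ = 5720 · 2 · (0.0608/0.0718)³.
(r₁/r₂)³ = (0.8468)³ = 0.6072.
E₂ ≈ 6946 N/C.

E ≈ 6950 N/C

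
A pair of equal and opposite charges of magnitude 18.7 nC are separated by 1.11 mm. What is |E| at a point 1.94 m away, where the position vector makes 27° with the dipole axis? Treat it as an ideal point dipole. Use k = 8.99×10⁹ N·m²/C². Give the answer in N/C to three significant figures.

E ≈ 0.0470 N/C

Dipole moment p = qd = (1.87×10⁻⁸ C)(0.00111 m) = 2.076×10⁻¹¹ C·m.
At angle θ the dipole field magnitude is E = (kp/r³)·√(1 + 3cos²θ).
kp/r³ = (8.99×10⁹)(2.076×10⁻¹¹) / (1.94)³ = 0.02556 N/C.
√(1 + 3cos²27°) = √(1 + 3·0.7939) = √3.3817 ≈ 1.8389.
E ≈ 0.02556 × 1.839 = 0.04701 N/C.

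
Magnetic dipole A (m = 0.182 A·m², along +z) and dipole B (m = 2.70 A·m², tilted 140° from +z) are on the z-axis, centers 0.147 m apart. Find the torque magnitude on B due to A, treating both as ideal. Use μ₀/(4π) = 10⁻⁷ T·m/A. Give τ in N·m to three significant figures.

Dipole B is on the axis of dipole A, so B₁ there is axial: B₁ = (μ₀/4π)·2m₁/r³ along +z.
B₁ = 2(10⁻⁷)(0.182)/(0.147)³ = 1.146×10⁻⁵ T.
τ = m₂ B₁ sinθ.
τ = (2.70)(1.146×10⁻⁵)·sin140° = 1.989×10⁻⁵ N·m.

τ ≈ 1.99×10⁻⁵ N·m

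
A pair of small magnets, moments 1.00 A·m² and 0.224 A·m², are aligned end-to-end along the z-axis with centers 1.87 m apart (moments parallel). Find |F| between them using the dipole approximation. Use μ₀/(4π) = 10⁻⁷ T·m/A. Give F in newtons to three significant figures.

F ≈ 1.10×10⁻⁸ N

On-axis B of dipole 1: B = (μ₀/4π)·2m₁/r³. Force on dipole 2: F = m₂·dB/dr.
dB/dr = −(μ₀/4π)·6m₁/r⁴, so |F| = (μ₀/4π)·6m₁m₂/r⁴.
F = 6(10⁻⁷)(1.00)(0.224)/(1.87)⁴ = 1.099×10⁻⁸ N.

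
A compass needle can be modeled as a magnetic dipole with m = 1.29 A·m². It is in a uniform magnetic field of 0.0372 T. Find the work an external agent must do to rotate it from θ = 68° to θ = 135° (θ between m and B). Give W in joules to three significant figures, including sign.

W ≈ 0.0519 J

W_ext = ΔU = −mB cosθ₂ + mB cosθ₁ = mB(cosθ₁ − cosθ₂).
W = (1.29)(0.0372)·(cos68° − cos135°) = (0.04799)·(+1.0817) = 0.05191 J.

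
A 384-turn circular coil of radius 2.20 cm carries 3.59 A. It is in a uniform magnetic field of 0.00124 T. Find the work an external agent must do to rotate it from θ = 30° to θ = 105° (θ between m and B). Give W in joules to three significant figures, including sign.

W ≈ 0.00292 J

m = NIA = NIπa² = 384·(3.59)·π·(0.0220)² = 2.096 A·m².
W_ext = ΔU = −mB cosθ₂ + mB cosθ₁ = mB(cosθ₁ − cosθ₂).
W = (2.096)(0.00124)·(cos30° − cos105°) = (0.002599)·(+1.1248) = 0.002924 J.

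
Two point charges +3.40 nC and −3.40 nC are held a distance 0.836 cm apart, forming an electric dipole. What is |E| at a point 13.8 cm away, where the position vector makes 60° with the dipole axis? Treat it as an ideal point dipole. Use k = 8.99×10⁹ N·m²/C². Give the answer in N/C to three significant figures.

Dipole moment p = qd = (3.40×10⁻⁹ C)(0.00836 m) = 2.842×10⁻¹¹ C·m.
At angle θ the dipole field magnitude is E = (kp/r³)·√(1 + 3cos²θ).
kp/r³ = (8.99×10⁹)(2.842×10⁻¹¹) / (0.138)³ = 97.22 N/C.
√(1 + 3cos²60°) = √(1 + 3·0.2500) = √1.7500 ≈ 1.3229.
E ≈ 97.22 × 1.323 = 128.6 N/C.

E ≈ 129 N/C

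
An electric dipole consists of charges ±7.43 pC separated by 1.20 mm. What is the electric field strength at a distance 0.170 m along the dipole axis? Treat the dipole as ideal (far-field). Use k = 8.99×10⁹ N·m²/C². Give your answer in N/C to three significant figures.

E ≈ 0.0326 N/C

Dipole moment p = qd = (7.43×10⁻¹² C)(0.00120 m) = 8.916×10⁻¹⁵ C·m.
On the dipole axis E = 2kp/r³.
E = 2·(8.99×10⁹)(8.916×10⁻¹⁵) / (0.170)³ = 0.03263 N/C.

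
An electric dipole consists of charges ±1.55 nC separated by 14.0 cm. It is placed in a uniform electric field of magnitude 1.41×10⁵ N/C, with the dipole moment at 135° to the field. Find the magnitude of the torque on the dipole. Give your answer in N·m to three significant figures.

τ ≈ 2.16×10⁻⁵ N·m

Dipole moment p = qd = (1.55×10⁻⁹ C)(0.140 m) = 2.17×10⁻¹⁰ C·m.
Torque on an electric dipole: τ = pE sinθ.
τ = (2.17×10⁻¹⁰)(1.41×10⁵)·sin135° = 2.164×10⁻⁵ N·m.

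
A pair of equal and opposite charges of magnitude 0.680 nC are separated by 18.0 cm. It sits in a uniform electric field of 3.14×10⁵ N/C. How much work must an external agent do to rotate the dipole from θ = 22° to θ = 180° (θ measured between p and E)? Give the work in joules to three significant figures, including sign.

W ≈ 7.41×10⁻⁵ J

Dipole moment p = qd = (6.80×10⁻¹⁰ C)(0.180 m) = 1.224×10⁻¹⁰ C·m.
W_ext = ΔU = U(θ₂) − U(θ₁) = −pE cosθ₂ − (−pE cosθ₁) = pE(cosθ₁ − cosθ₂).
W = (1.224×10⁻¹⁰)(3.14×10⁵)·(cos22° − cos180°) = (3.843×10⁻⁵)·(+1.9272) = 7.407×10⁻⁵ J.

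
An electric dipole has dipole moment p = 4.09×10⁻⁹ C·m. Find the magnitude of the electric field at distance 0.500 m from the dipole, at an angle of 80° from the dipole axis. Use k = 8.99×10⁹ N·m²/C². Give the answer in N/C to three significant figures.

At angle θ the dipole field magnitude is E = (kp/r³)·√(1 + 3cos²θ).
kp/r³ = (8.99×10⁹)(4.09×10⁻⁹) / (0.500)³ = 294.2 N/C.
√(1 + 3cos²80°) = √(1 + 3·0.0302) = √1.0905 ≈ 1.0443.
E ≈ 294.2 × 1.044 = 307.2 N/C.

E ≈ 307 N/C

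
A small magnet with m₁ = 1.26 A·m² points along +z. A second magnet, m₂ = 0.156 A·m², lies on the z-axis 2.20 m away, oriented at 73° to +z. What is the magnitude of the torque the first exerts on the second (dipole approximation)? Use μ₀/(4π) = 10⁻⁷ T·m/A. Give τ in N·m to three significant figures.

τ ≈ 3.53×10⁻⁹ N·m

Dipole B is on the axis of dipole A, so B₁ there is axial: B₁ = (μ₀/4π)·2m₁/r³ along +z.
B₁ = 2(10⁻⁷)(1.26)/(2.20)³ = 2.367×10⁻⁸ T.
τ = m₂ B₁ sinθ.
τ = (0.156)(2.367×10⁻⁸)·sin73° = 3.531×10⁻⁹ N·m.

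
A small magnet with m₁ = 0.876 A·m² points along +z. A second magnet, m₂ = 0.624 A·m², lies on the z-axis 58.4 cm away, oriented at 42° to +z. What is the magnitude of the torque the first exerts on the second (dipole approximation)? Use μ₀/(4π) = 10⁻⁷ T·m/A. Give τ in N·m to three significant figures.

τ ≈ 3.67×10⁻⁷ N·m

Dipole B is on the axis of dipole A, so B₁ there is axial: B₁ = (μ₀/4π)·2m₁/r³ along +z.
B₁ = 2(10⁻⁷)(0.876)/(0.584)³ = 8.796×10⁻⁷ T.
τ = m₂ B₁ sinθ.
τ = (0.624)(8.796×10⁻⁷)·sin42° = 3.673×10⁻⁷ N·m.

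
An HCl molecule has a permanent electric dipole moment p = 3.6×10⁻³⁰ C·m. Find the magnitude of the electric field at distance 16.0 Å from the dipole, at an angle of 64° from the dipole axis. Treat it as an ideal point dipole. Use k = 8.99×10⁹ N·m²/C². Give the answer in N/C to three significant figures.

E ≈ 9.92×10⁶ N/C

At angle θ the dipole field magnitude is E = (kp/r³)·√(1 + 3cos²θ).
kp/r³ = (8.99×10⁹)(3.60×10⁻³⁰) / (1.60×10⁻⁹)³ = 7.901×10⁶ N/C.
√(1 + 3cos²64°) = √(1 + 3·0.1922) = √1.5765 ≈ 1.2556.
E ≈ 7.901×10⁶ × 1.256 = 9.921×10⁶ N/C.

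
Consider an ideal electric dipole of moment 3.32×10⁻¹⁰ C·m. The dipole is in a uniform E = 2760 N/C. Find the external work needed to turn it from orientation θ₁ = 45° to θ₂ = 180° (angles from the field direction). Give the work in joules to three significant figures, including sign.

W_ext = ΔU = U(θ₂) − U(θ₁) = −pE cosθ₂ − (−pE cosθ₁) = pE(cosθ₁ − cosθ₂).
W = (3.32×10⁻¹⁰)(2760)·(cos45° − cos180°) = (9.163×10⁻⁷)·(+1.7071) = 1.564×10⁻⁶ J.

W ≈ 1.56×10⁻⁶ J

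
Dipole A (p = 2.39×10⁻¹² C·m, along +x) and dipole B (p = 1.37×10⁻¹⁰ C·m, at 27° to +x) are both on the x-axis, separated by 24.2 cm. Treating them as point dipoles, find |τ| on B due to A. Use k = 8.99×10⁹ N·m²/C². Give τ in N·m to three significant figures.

The second dipole sits on the axis of the first, so the field there is axial: E₁ = 2kp₁/r³ along +x.
E₁ = 2(8.99×10⁹)(2.39×10⁻¹²)/(0.242)³ = 3.032 N/C.
Torque on the second dipole: τ = p₂ E₁ sinθ.
τ = (1.37×10⁻¹⁰)(3.032)·sin27° = 1.886×10⁻¹⁰ N·m.

τ ≈ 1.89×10⁻¹⁰ N·m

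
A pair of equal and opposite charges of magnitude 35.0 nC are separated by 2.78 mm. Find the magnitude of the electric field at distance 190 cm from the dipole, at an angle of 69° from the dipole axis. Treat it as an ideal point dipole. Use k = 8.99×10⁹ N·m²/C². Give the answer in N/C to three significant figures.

E ≈ 0.150 N/C

Dipole moment p = qd = (3.50×10⁻⁸ C)(0.00278 m) = 9.73×10⁻¹¹ C·m.
At angle θ the dipole field magnitude is E = (kp/r³)·√(1 + 3cos²θ).
kp/r³ = (8.99×10⁹)(9.73×10⁻¹¹) / (1.90)³ = 0.1275 N/C.
√(1 + 3cos²69°) = √(1 + 3·0.1284) = √1.3853 ≈ 1.1770.
E ≈ 0.1275 × 1.177 = 0.1501 N/C.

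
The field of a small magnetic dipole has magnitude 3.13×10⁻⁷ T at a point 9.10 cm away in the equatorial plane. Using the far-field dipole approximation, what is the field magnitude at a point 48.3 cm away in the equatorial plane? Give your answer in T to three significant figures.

Dipole fields scale as 1/r³ in the far field; the geometry is the same at both points.
B₂ = B₁ · (r₁/r₂)³ = 3.13×10⁻⁷ · (9.10/48.3)³.
(r₁/r₂)³ = (0.1884)³ = 0.006688.
B₂ ≈ 2.093×10⁻⁹ T.

B ≈ 2.09×10⁻⁹ T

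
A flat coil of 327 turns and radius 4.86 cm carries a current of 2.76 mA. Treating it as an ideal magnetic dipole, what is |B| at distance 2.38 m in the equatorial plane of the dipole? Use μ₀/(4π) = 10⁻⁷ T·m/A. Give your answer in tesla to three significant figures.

m = NIA = NIπa² = 327·(0.00276)·π·(0.0486)² = 0.006697 A·m².
In the equatorial plane B = (μ₀/4π)·m/r³ (half the axial value).
B = (10⁻⁷)·(0.006697) / (2.38)³ = 4.968×10⁻¹¹ T.

B ≈ 4.97×10⁻¹¹ T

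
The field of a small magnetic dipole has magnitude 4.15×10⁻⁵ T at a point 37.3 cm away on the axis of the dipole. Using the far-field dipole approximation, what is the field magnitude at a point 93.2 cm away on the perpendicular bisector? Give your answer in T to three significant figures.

B ≈ 1.33×10⁻⁶ T

Dipole fields scale as 1/r³ in the far field.
The axial field is twice the equatorial field at the same r, so the geometry factor is 1/2.
B₂ = B₁ · (1/2) · (r₁/r₂)³ = 4.15×10⁻⁵ · 0.5 · (37.3/93.2)³.
(r₁/r₂)³ = (0.4002)³ = 0.0641.
B₂ ≈ 1.330×10⁻⁶ T.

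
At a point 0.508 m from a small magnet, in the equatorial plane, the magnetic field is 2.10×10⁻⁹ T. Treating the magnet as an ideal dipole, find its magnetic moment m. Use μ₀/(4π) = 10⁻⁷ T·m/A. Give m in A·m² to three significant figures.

In the equatorial plane B = (μ₀/4π)·m/r³, so m = Br³·4π/(μ₀).
m = (2.10×10⁻⁹)·(0.508)³ / (10⁻⁷) = 0.002753 A·m².

m ≈ 0.00275 A·m²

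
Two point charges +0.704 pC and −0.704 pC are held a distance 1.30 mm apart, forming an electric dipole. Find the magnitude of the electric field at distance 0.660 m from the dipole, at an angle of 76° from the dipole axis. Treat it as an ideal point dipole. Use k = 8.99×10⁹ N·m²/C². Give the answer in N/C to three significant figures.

Dipole moment p = qd = (7.04×10⁻¹³ C)(0.00130 m) = 9.152×10⁻¹⁶ C·m.
At angle θ the dipole field magnitude is E = (kp/r³)·√(1 + 3cos²θ).
kp/r³ = (8.99×10⁹)(9.152×10⁻¹⁶) / (0.660)³ = 2.862×10⁻⁵ N/C.
√(1 + 3cos²76°) = √(1 + 3·0.0585) = √1.1756 ≈ 1.0842.
E ≈ 2.862×10⁻⁵ × 1.084 = 3.103×10⁻⁵ N/C.

E ≈ 3.10×10⁻⁵ N/C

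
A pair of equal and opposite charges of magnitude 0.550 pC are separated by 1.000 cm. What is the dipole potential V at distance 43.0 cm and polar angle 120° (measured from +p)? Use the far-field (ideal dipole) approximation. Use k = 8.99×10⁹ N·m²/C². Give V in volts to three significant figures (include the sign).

V ≈ -1.34×10⁻⁴ V

Dipole moment p = qd = (5.50×10⁻¹³ C)(0.0100 m) = 5.50×10⁻¹⁵ C·m.
The dipole potential is V = kp cosθ / r².
V = (8.99×10⁹)(5.50×10⁻¹⁵)·cos120° / (0.430)² = -1.337×10⁻⁴ V.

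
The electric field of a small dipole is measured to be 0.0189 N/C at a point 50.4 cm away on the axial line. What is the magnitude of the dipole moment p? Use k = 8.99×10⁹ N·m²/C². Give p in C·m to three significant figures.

p ≈ 1.35×10⁻¹³ C·m

On axis E = 2kp/r³, so p = Er³/(2k).
p = (0.0189)·(0.504)³ / (2·8.99×10⁹) = 1.346×10⁻¹³ C·m.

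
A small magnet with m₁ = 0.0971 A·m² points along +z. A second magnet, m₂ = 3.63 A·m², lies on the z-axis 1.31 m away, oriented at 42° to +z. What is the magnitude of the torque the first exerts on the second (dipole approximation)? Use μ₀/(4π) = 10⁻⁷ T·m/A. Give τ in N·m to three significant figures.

Dipole B is on the axis of dipole A, so B₁ there is axial: B₁ = (μ₀/4π)·2m₁/r³ along +z.
B₁ = 2(10⁻⁷)(0.0971)/(1.31)³ = 8.638×10⁻⁹ T.
τ = m₂ B₁ sinθ.
τ = (3.63)(8.638×10⁻⁹)·sin42° = 2.098×10⁻⁸ N·m.

τ ≈ 2.10×10⁻⁸ N·m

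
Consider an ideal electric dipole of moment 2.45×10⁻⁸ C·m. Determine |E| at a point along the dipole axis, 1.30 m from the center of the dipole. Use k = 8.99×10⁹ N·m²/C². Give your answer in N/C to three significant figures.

E ≈ 201 N/C

On the dipole axis E = 2kp/r³.
E = 2·(8.99×10⁹)(2.45×10⁻⁸) / (1.30)³ = 200.5 N/C.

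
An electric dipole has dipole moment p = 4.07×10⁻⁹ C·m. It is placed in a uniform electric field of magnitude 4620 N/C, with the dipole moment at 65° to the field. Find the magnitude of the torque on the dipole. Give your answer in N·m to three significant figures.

τ ≈ 1.70×10⁻⁵ N·m

Torque on an electric dipole: τ = pE sinθ.
τ = (4.07×10⁻⁹)(4620)·sin65° = 1.704×10⁻⁵ N·m.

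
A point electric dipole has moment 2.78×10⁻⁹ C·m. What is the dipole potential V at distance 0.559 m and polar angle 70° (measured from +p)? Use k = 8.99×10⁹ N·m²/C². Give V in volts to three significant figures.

The dipole potential is V = kp cosθ / r².
V = (8.99×10⁹)(2.78×10⁻⁹)·cos70° / (0.559)² = 27.35 V.

V ≈ 27.4 V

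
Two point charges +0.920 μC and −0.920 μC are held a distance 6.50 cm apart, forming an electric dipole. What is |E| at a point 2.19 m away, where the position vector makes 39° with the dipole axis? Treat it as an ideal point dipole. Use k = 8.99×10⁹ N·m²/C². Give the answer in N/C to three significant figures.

E ≈ 85.8 N/C

Dipole moment p = qd = (9.20×10⁻⁷ C)(0.0650 m) = 5.98×10⁻⁸ C·m.
At angle θ the dipole field magnitude is E = (kp/r³)·√(1 + 3cos²θ).
kp/r³ = (8.99×10⁹)(5.98×10⁻⁸) / (2.19)³ = 51.18 N/C.
√(1 + 3cos²39°) = √(1 + 3·0.6040) = √2.8119 ≈ 1.6769.
E ≈ 51.18 × 1.677 = 85.83 N/C.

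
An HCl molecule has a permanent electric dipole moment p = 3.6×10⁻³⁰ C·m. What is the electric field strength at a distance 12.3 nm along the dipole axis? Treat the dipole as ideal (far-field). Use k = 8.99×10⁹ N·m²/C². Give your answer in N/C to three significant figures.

E ≈ 3.48×10⁴ N/C

On the dipole axis E = 2kp/r³.
E = 2·(8.99×10⁹)(3.60×10⁻³⁰) / (1.23×10⁻⁸)³ = 3.478×10⁴ N/C.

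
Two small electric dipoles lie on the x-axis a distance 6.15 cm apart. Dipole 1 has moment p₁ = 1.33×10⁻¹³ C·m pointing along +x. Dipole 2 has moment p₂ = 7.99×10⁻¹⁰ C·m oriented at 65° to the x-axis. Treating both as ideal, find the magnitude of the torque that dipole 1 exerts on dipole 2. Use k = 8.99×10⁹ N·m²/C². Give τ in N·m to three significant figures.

τ ≈ 7.44×10⁻⁹ N·m

The second dipole sits on the axis of the first, so the field there is axial: E₁ = 2kp₁/r³ along +x.
E₁ = 2(8.99×10⁹)(1.33×10⁻¹³)/(0.0615)³ = 10.28 N/C.
Torque on the second dipole: τ = p₂ E₁ sinθ.
τ = (7.99×10⁻¹⁰)(10.28)·sin65° = 7.445×10⁻⁹ N·m.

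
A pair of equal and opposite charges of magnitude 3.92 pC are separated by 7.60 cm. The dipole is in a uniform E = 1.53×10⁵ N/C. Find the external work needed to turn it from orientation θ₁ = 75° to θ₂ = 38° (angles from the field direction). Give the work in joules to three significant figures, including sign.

W ≈ -2.41×10⁻⁸ J

Dipole moment p = qd = (3.92×10⁻¹² C)(0.0760 m) = 2.979×10⁻¹³ C·m.
W_ext = ΔU = U(θ₂) − U(θ₁) = −pE cosθ₂ − (−pE cosθ₁) = pE(cosθ₁ − cosθ₂).
W = (2.979×10⁻¹³)(1.53×10⁵)·(cos75° − cos38°) = (4.558×10⁻⁸)·(-0.5292) = -2.412×10⁻⁸ J.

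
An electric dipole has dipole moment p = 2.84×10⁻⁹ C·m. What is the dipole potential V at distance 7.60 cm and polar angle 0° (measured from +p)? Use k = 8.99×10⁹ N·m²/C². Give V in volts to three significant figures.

The dipole potential is V = kp cosθ / r².
V = (8.99×10⁹)(2.84×10⁻⁹)·cos0° / (0.0760)² = 4420 V.

V ≈ 4420 V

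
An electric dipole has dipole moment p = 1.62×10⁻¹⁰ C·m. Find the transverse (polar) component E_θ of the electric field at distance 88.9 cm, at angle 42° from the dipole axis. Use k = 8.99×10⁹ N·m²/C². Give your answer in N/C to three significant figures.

E_θ ≈ 1.39 N/C

For a dipole, E_θ = (kp sinθ)/r³.
kp/r³ = (8.99×10⁹)(1.62×10⁻¹⁰)/(0.889)³ = 2.073 N/C.
E_θ = 2.073·sin42° = 1.387 N/C.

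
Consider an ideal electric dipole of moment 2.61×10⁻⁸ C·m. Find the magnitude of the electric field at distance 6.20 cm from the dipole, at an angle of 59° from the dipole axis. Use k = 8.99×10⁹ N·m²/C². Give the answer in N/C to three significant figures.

At angle θ the dipole field magnitude is E = (kp/r³)·√(1 + 3cos²θ).
kp/r³ = (8.99×10⁹)(2.61×10⁻⁸) / (0.0620)³ = 9.845×10⁵ N/C.
√(1 + 3cos²59°) = √(1 + 3·0.2653) = √1.7958 ≈ 1.3401.
E ≈ 9.845×10⁵ × 1.340 = 1.319×10⁶ N/C.

E ≈ 1.32×10⁶ N/C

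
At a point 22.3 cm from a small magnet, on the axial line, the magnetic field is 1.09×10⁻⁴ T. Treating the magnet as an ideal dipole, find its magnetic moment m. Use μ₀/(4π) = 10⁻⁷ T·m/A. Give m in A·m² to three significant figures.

m ≈ 6.04 A·m²

On axis B = (μ₀/4π)·2m/r³, so m = Br³·4π/(μ₀·2).
m = (1.09×10⁻⁴)·(0.223)³ / (2·10⁻⁷) = 6.044 A·m².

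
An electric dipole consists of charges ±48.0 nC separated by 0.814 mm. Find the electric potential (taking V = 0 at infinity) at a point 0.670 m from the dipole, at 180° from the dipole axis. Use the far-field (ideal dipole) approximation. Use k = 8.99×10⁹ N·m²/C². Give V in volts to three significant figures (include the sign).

Dipole moment p = qd = (4.80×10⁻⁸ C)(8.14×10⁻⁴ m) = 3.907×10⁻¹¹ C·m.
The dipole potential is V = kp cosθ / r².
V = (8.99×10⁹)(3.907×10⁻¹¹)·cos180° / (0.670)² = -0.7824 V.

V ≈ -0.782 V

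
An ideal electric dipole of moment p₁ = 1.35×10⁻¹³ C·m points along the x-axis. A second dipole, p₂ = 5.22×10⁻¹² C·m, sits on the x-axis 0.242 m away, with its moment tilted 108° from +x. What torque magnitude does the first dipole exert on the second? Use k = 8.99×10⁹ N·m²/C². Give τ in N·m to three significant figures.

The second dipole sits on the axis of the first, so the field there is axial: E₁ = 2kp₁/r³ along +x.
E₁ = 2(8.99×10⁹)(1.35×10⁻¹³)/(0.242)³ = 0.1713 N/C.
Torque on the second dipole: τ = p₂ E₁ sinθ.
τ = (5.22×10⁻¹²)(0.1713)·sin108° = 8.503×10⁻¹³ N·m.

τ ≈ 8.50×10⁻¹³ N·m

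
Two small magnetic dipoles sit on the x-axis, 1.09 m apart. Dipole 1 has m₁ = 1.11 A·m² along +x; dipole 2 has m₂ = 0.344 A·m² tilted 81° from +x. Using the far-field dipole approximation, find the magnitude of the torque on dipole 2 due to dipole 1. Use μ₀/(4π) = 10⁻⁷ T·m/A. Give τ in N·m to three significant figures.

Dipole B is on the axis of dipole A, so B₁ there is axial: B₁ = (μ₀/4π)·2m₁/r³ along +x.
B₁ = 2(10⁻⁷)(1.11)/(1.09)³ = 1.714×10⁻⁷ T.
τ = m₂ B₁ sinθ.
τ = (0.344)(1.714×10⁻⁷)·sin81° = 5.824×10⁻⁸ N·m.

τ ≈ 5.82×10⁻⁸ N·m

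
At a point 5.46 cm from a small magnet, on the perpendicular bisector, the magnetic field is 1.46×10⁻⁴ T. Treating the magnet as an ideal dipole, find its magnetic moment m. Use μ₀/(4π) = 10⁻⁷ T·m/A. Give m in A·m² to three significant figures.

In the equatorial plane B = (μ₀/4π)·m/r³, so m = Br³·4π/(μ₀).
m = (1.46×10⁻⁴)·(0.0546)³ / (10⁻⁷) = 0.2376 A·m².

m ≈ 0.238 A·m²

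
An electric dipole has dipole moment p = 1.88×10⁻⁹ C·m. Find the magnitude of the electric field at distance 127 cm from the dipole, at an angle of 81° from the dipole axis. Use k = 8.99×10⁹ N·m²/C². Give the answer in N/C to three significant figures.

E ≈ 8.55 N/C

At angle θ the dipole field magnitude is E = (kp/r³)·√(1 + 3cos²θ).
kp/r³ = (8.99×10⁹)(1.88×10⁻⁹) / (1.27)³ = 8.251 N/C.
√(1 + 3cos²81°) = √(1 + 3·0.0245) = √1.0734 ≈ 1.0361.
E ≈ 8.251 × 1.036 = 8.549 N/C.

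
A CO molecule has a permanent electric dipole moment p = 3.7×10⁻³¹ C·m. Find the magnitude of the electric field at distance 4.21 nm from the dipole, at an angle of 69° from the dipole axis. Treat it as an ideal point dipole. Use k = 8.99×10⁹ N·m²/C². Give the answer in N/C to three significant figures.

E ≈ 5.25×10⁴ N/C

At angle θ the dipole field magnitude is E = (kp/r³)·√(1 + 3cos²θ).
kp/r³ = (8.99×10⁹)(3.70×10⁻³¹) / (4.21×10⁻⁹)³ = 4.458×10⁴ N/C.
√(1 + 3cos²69°) = √(1 + 3·0.1284) = √1.3853 ≈ 1.1770.
E ≈ 4.458×10⁴ × 1.177 = 5.247×10⁴ N/C.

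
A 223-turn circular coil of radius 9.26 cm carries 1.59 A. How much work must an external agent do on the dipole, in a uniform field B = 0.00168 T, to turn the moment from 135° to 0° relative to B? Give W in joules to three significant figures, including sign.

m = NIA = NIπa² = 223·(1.59)·π·(0.0926)² = 9.552 A·m².
W_ext = ΔU = −mB cosθ₂ + mB cosθ₁ = mB(cosθ₁ − cosθ₂).
W = (9.552)(0.00168)·(cos135° − cos0°) = (0.01605)·(-1.7071) = -0.02739 J.

W ≈ -0.0274 J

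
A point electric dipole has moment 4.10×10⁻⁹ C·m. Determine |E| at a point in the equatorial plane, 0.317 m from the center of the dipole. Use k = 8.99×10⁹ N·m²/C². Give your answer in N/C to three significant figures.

On the perpendicular bisector E = kp/r³ (half the axial value at the same distance).
E = (8.99×10⁹)(4.10×10⁻⁹) / (0.317)³ = 1157 N/C.

E ≈ 1160 N/C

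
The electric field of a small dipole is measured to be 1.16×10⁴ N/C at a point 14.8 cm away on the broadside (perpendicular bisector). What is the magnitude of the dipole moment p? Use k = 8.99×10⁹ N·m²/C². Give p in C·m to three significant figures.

In the equatorial plane E = kp/r³, so p = Er³/(k).
p = (1.16×10⁴)·(0.148)³ / (8.99×10⁹) = 4.183×10⁻⁹ C·m.

p ≈ 4.18×10⁻⁹ C·m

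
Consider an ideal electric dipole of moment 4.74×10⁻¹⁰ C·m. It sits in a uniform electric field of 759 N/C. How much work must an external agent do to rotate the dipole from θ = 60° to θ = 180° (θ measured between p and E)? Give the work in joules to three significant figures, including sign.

W ≈ 5.40×10⁻⁷ J

W_ext = ΔU = U(θ₂) − U(θ₁) = −pE cosθ₂ − (−pE cosθ₁) = pE(cosθ₁ − cosθ₂).
W = (4.74×10⁻¹⁰)(759)·(cos60° − cos180°) = (3.598×10⁻⁷)·(+1.5000) = 5.396×10⁻⁷ J.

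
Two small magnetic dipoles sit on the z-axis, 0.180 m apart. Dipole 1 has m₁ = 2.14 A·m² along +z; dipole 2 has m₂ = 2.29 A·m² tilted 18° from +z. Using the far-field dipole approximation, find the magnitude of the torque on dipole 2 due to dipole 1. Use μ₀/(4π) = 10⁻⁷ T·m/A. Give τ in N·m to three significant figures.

τ ≈ 5.19×10⁻⁵ N·m

Dipole B is on the axis of dipole A, so B₁ there is axial: B₁ = (μ₀/4π)·2m₁/r³ along +z.
B₁ = 2(10⁻⁷)(2.14)/(0.180)³ = 7.339×10⁻⁵ T.
τ = m₂ B₁ sinθ.
τ = (2.29)(7.339×10⁻⁵)·sin18° = 5.193×10⁻⁵ N·m.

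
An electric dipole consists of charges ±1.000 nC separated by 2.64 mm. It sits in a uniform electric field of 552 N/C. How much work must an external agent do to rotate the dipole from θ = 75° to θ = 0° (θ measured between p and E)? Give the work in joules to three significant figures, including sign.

Dipole moment p = qd = (1.00×10⁻⁹ C)(0.00264 m) = 2.64×10⁻¹² C·m.
W_ext = ΔU = U(θ₂) − U(θ₁) = −pE cosθ₂ − (−pE cosθ₁) = pE(cosθ₁ − cosθ₂).
W = (2.64×10⁻¹²)(552)·(cos75° − cos0°) = (1.457×10⁻⁹)·(-0.7412) = -1.080×10⁻⁹ J.

W ≈ -1.08×10⁻⁹ J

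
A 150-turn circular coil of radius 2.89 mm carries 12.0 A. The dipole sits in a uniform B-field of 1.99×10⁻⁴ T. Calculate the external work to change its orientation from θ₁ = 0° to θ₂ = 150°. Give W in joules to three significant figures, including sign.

m = NIA = NIπa² = 150·(12.0)·π·(0.00289)² = 0.04723 A·m².
W_ext = ΔU = −mB cosθ₂ + mB cosθ₁ = mB(cosθ₁ − cosθ₂).
W = (0.04723)(1.99×10⁻⁴)·(cos0° − cos150°) = (9.399×10⁻⁶)·(+1.8660) = 1.754×10⁻⁵ J.

W ≈ 1.75×10⁻⁵ J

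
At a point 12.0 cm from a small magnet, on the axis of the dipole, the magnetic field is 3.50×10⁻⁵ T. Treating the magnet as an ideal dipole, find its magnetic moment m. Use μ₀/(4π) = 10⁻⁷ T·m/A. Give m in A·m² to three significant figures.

m ≈ 0.302 A·m²

On axis B = (μ₀/4π)·2m/r³, so m = Br³·4π/(μ₀·2).
m = (3.50×10⁻⁵)·(0.120)³ / (2·10⁻⁷) = 0.3024 A·m².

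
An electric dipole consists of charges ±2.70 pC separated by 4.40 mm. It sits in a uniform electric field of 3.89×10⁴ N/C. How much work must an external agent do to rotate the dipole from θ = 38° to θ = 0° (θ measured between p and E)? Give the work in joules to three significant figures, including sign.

Dipole moment p = qd = (2.70×10⁻¹² C)(0.00440 m) = 1.188×10⁻¹⁴ C·m.
W_ext = ΔU = U(θ₂) − U(θ₁) = −pE cosθ₂ − (−pE cosθ₁) = pE(cosθ₁ − cosθ₂).
W = (1.188×10⁻¹⁴)(3.89×10⁴)·(cos38° − cos0°) = (4.621×10⁻¹⁰)·(-0.2120) = -9.797×10⁻¹¹ J.

W ≈ -9.80×10⁻¹¹ J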